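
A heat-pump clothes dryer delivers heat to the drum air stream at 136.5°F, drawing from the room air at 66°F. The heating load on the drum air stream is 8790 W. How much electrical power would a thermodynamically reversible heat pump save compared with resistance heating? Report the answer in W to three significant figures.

7750 W

In absolute terms T_C = 292.04 K and T_H = 331.21 K, so ΔT = 39.17 K.
COP_Carnot = T_H/ΔT = 331.21/39.17 = 8.456.
Resistance heating needs Ẇ_res = Q̇_H = 8790 W; the reversible heat pump needs only Ẇ_hp = Q̇_H/COP = 1039 W.
Saving = 8790 − 1039 = 7751 W.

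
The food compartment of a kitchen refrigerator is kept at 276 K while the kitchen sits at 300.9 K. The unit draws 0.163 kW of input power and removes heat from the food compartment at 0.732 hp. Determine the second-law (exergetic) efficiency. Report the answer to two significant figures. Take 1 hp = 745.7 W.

0.30

Converting, Q̇_C = 0.7320 hp = 0.5459 kW, so COP_actual = Q̇_C/Ẇ = 0.5459/0.1630 = 3.349.
The reservoir spacing is ΔT = 300.9 − 276 = 24.90 K.
COP_Carnot = T_C/ΔT = 276.00/24.90 = 11.08.
η_II = COP_actual/COP_Carnot = 3.349/11.08 = 0.3021.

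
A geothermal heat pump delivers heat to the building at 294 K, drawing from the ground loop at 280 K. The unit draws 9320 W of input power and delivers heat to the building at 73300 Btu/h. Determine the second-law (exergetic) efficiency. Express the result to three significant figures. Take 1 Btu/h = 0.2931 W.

Converting, Q̇_H = 73300 Btu/h = 21480 W, so COP_actual = Q̇_H/Ẇ = 21480/9320 = 2.305.
The reservoir spacing is ΔT = 294 − 280 = 14.00 K.
COP_Carnot = T_H/ΔT = 294.00/14.00 = 21.00.
η_II = COP_actual/COP_Carnot = 2.305/21.00 = 0.1098.

0.110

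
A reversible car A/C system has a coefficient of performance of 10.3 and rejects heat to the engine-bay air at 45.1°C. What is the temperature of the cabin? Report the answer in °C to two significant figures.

17 °C

For a Carnot refrigerator COP_R = T_C/(T_H − T_C), so T_C = COP·T_H/(1 + COP).
With T_H = 318.25 K, T_C = 10.3 × 318.25/11.30 = 290.09 K.
Converting, 290.09 K = 16.94°C.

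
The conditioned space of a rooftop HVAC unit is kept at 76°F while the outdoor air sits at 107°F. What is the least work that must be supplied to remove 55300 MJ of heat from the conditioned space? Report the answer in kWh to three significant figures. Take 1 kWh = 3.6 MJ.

889 kWh

In absolute terms T_C = 297.59 K and T_H = 314.82 K, so ΔT = 17.22 K.
The reversible limit is COP_R = T_C/ΔT = 17.28, so W_min = Q_C/COP = Q_C·ΔT/T_C.
W_min = 55300 × 17.22/297.59 = 3200 MJ = 889.0 kWh.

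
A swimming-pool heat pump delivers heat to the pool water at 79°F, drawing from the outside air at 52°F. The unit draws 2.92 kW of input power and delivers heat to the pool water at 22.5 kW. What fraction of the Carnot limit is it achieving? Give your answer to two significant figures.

COP_actual = Q̇_H/Ẇ = 22.50/2.920 = 7.705.
In absolute terms T_C = 284.26 K and T_H = 299.26 K, so ΔT = 15.00 K.
COP_Carnot = T_H/ΔT = 299.26/15.00 = 19.95.
η_II = COP_actual/COP_Carnot = 7.705/19.95 = 0.3862.

0.39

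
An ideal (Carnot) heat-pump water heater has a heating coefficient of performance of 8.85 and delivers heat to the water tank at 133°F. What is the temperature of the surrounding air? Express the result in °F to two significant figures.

66 °F

COP_HP = T_H/(T_H − T_C) gives T_H − T_C = T_H/COP.
With T_H = 329.26 K, T_C = 329.26 × (1 − 1/8.85) = 292.06 K.
Converting, 292.06 K = 66.03°F.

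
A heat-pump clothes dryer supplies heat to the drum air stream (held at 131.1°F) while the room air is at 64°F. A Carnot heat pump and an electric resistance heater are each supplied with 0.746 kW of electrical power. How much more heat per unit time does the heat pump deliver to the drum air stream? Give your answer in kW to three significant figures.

In absolute terms T_C = 290.93 K and T_H = 328.21 K, so ΔT = 37.28 K.
COP_Carnot = T_H/ΔT = 328.21/37.28 = 8.804.
The heat pump delivers Q̇_H = COP × Ẇ = 6.568 kW; the resistance heater delivers Ẇ = 0.7460 kW.
Extra = (COP − 1)·Ẇ = 5.822 kW.

5.82 kW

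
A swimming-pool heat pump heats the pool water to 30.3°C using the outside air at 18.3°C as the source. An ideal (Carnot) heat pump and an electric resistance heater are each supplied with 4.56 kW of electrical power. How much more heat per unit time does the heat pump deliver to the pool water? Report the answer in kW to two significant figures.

In absolute terms T_C = 291.45 K and T_H = 303.45 K, so ΔT = 12.00 K.
COP_Carnot = T_H/ΔT = 303.45/12.00 = 25.29.
The heat pump delivers Q̇_H = COP × Ẇ = 115.3 kW; the resistance heater delivers Ẇ = 4.560 kW.
Extra = (COP − 1)·Ẇ = 110.8 kW.

110 kW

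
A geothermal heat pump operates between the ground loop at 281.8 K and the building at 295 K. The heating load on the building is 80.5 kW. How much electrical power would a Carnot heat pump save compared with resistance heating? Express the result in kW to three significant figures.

76.9 kW

The reservoir spacing is ΔT = 295 − 281.8 = 13.20 K.
COP_Carnot = T_H/ΔT = 295.00/13.20 = 22.35.
Resistance heating needs Ẇ_res = Q̇_H = 80.50 kW; the reversible heat pump needs only Ẇ_hp = Q̇_H/COP = 3.602 kW.
Saving = 80.50 − 3.602 = 76.90 kW.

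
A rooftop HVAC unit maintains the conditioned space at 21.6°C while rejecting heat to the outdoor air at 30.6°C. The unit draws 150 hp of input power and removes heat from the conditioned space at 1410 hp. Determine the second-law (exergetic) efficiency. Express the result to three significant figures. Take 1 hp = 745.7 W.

COP_actual = Q̇_C/Ẇ = 1410/150.0 = 9.400.
In absolute terms T_C = 294.75 K and T_H = 303.75 K, so ΔT = 9.000 K.
COP_Carnot = T_C/ΔT = 294.75/9.000 = 32.75.
η_II = COP_actual/COP_Carnot = 9.400/32.75 = 0.2870.

0.287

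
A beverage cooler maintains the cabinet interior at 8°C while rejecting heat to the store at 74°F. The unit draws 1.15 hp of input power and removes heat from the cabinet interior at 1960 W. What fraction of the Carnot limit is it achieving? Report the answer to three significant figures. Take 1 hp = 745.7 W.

Converting, Q̇_C = 1960 W = 2.628 hp, so COP_actual = Q̇_C/Ẇ = 2.628/1.150 = 2.286.
In absolute terms T_C = 281.15 K and T_H = 296.48 K, so ΔT = 15.33 K.
COP_Carnot = T_C/ΔT = 281.15/15.33 = 18.34.
η_II = COP_actual/COP_Carnot = 2.286/18.34 = 0.1247.

0.125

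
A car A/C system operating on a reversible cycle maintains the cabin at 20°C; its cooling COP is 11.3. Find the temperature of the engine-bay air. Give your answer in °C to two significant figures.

46 °C

COP_R = T_C/(T_H − T_C) gives T_H − T_C = T_C/COP.
With T_C = 293.15 K, T_H = 293.15 × (1 + 1/11.3) = 319.09 K.
Converting, 319.09 K = 45.94°C.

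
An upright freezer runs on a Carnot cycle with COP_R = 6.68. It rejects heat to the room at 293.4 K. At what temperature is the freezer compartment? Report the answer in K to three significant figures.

255 K

For a Carnot refrigerator COP_R = T_C/(T_H − T_C), so T_C = COP·T_H/(1 + COP).
With T_H = 293.40 K, T_C = 6.68 × 293.40/7.680 = 255.20 K.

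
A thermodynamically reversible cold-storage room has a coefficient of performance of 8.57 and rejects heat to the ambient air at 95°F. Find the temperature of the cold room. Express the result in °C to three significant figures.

For a Carnot refrigerator COP_R = T_C/(T_H − T_C), so T_C = COP·T_H/(1 + COP).
With T_H = 308.15 K, T_C = 8.57 × 308.15/9.570 = 275.95 K.
Converting, 275.95 K = 2.80°C.

2.80 °C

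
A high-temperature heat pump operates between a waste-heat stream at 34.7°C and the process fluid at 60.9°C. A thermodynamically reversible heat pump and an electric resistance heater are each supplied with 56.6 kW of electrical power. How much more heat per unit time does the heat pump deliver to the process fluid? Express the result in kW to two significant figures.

670 kW

In absolute terms T_C = 307.85 K and T_H = 334.05 K, so ΔT = 26.20 K.
COP_Carnot = T_H/ΔT = 334.05/26.20 = 12.75.
The heat pump delivers Q̇_H = COP × Ẇ = 721.7 kW; the resistance heater delivers Ẇ = 56.60 kW.
Extra = (COP − 1)·Ẇ = 665.1 kW.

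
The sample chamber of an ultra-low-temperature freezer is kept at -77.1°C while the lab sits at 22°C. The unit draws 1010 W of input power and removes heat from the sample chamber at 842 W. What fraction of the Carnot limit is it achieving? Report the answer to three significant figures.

COP_actual = Q̇_C/Ẇ = 842.0/1010 = 0.8337.
In absolute terms T_C = 196.05 K and T_H = 295.15 K, so ΔT = 99.10 K.
COP_Carnot = T_C/ΔT = 196.05/99.10 = 1.978.
η_II = COP_actual/COP_Carnot = 0.8337/1.978 = 0.4214.

0.421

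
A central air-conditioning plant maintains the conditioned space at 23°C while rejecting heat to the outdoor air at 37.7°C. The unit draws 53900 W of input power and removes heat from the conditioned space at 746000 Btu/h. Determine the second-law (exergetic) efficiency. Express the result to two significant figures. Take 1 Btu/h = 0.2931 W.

Converting, Q̇_C = 746000 Btu/h = 218700 W, so COP_actual = Q̇_C/Ẇ = 218700/53900 = 4.057.
In absolute terms T_C = 296.15 K and T_H = 310.85 K, so ΔT = 14.70 K.
COP_Carnot = T_C/ΔT = 296.15/14.70 = 20.15.
η_II = COP_actual/COP_Carnot = 4.057/20.15 = 0.2014.

0.20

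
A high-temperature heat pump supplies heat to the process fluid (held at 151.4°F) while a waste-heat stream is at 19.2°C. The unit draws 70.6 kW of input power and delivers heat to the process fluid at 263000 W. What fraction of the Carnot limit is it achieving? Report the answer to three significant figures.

0.517

Converting, Q̇_H = 263000 W = 263.0 kW, so COP_actual = Q̇_H/Ẇ = 263.0/70.60 = 3.725.
In absolute terms T_C = 292.35 K and T_H = 339.48 K, so ΔT = 47.13 K.
COP_Carnot = T_H/ΔT = 339.48/47.13 = 7.203.
η_II = COP_actual/COP_Carnot = 3.725/7.203 = 0.5172.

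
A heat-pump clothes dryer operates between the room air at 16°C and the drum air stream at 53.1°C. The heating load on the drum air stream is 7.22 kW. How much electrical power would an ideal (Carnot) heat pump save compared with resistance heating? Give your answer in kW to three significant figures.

In absolute terms T_C = 289.15 K and T_H = 326.25 K, so ΔT = 37.10 K.
COP_Carnot = T_H/ΔT = 326.25/37.10 = 8.794.
Resistance heating needs Ẇ_res = Q̇_H = 7.220 kW; the reversible heat pump needs only Ẇ_hp = Q̇_H/COP = 0.8210 kW.
Saving = 7.220 − 0.8210 = 6.399 kW.

6.40 kW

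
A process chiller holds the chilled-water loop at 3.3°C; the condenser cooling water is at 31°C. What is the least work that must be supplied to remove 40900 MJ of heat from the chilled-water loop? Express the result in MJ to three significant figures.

In absolute terms T_C = 276.45 K and T_H = 304.15 K, so ΔT = 27.70 K.
The reversible limit is COP_R = T_C/ΔT = 9.980, so W_min = Q_C/COP = Q_C·ΔT/T_C.
W_min = 40900 × 27.70/276.45 = 4098 MJ.

4100 MJ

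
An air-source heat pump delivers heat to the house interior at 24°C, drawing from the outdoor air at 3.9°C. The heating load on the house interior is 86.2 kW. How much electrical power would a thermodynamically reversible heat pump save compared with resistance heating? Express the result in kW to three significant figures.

80.4 kW

In absolute terms T_C = 277.05 K and T_H = 297.15 K, so ΔT = 20.10 K.
COP_Carnot = T_H/ΔT = 297.15/20.10 = 14.78.
Resistance heating needs Ẇ_res = Q̇_H = 86.20 kW; the reversible heat pump needs only Ẇ_hp = Q̇_H/COP = 5.831 kW.
Saving = 86.20 − 5.831 = 80.37 kW.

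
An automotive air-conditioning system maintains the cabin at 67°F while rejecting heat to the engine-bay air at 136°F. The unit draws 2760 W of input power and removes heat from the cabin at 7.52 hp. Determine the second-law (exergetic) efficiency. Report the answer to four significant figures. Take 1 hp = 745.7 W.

Converting, Q̇_C = 7.520 hp = 5608 W, so COP_actual = Q̇_C/Ẇ = 5608/2760 = 2.032.
In absolute terms T_C = 292.59 K and T_H = 330.93 K, so ΔT = 38.33 K.
COP_Carnot = T_C/ΔT = 292.59/38.33 = 7.633.
η_II = COP_actual/COP_Carnot = 2.032/7.633 = 0.2662.

0.2662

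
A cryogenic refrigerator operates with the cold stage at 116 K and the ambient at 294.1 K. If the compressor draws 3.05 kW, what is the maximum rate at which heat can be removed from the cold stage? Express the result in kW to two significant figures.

The reservoir spacing is ΔT = 294.1 − 116 = 178.1 K.
COP_Carnot = T_C/ΔT = 116.00/178.1 = 0.6513.
Q̇_max = COP_Carnot × Ẇ = 0.6513 × 3.050 kW = 1.987 kW.

2.0 kW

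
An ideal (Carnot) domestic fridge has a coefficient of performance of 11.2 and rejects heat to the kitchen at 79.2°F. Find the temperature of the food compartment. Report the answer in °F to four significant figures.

For a Carnot refrigerator COP_R = T_C/(T_H − T_C), so T_C = COP·T_H/(1 + COP).
With T_H = 299.37 K, T_C = 11.2 × 299.37/12.20 = 274.83 K.
Converting, 274.83 K = 35.03°F.

35.03 °F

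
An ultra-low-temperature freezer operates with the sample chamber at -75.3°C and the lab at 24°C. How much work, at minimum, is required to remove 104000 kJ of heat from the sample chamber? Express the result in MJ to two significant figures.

In absolute terms T_C = 197.85 K and T_H = 297.15 K, so ΔT = 99.30 K.
The reversible limit is COP_R = T_C/ΔT = 1.992, so W_min = Q_C/COP = Q_C·ΔT/T_C.
W_min = 104000 × 99.30/197.85 = 52200 kJ = 52.20 MJ.

52 MJ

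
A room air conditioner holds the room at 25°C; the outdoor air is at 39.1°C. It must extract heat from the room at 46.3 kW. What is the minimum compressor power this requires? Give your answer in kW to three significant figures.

In absolute terms T_C = 298.15 K and T_H = 312.25 K, so ΔT = 14.10 K.
COP_Carnot = T_C/ΔT = 298.15/14.10 = 21.15.
Ẇ_min = Q̇/COP_Carnot = 46.30/21.15 = 2.190 kW.

2.19 kW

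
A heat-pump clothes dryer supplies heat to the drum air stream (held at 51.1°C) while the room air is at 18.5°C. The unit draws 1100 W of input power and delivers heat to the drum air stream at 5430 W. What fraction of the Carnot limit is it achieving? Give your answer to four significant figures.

0.4963

COP_actual = Q̇_H/Ẇ = 5430/1100 = 4.936.
In absolute terms T_C = 291.65 K and T_H = 324.25 K, so ΔT = 32.60 K.
COP_Carnot = T_H/ΔT = 324.25/32.60 = 9.946.
η_II = COP_actual/COP_Carnot = 4.936/9.946 = 0.4963.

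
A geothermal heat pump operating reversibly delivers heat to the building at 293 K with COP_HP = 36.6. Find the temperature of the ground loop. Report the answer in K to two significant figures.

280 K

COP_HP = T_H/(T_H − T_C) gives T_H − T_C = T_H/COP.
With T_H = 293.00 K, T_C = 293.00 × (1 − 1/36.6) = 284.99 K.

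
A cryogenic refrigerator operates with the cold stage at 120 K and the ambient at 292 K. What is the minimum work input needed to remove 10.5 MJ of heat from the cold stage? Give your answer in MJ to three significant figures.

The reservoir spacing is ΔT = 292 − 120 = 172.0 K.
The reversible limit is COP_R = T_C/ΔT = 0.6977, so W_min = Q_C/COP = Q_C·ΔT/T_C.
W_min = 10.50 × 172.0/120.00 = 15.05 MJ.

15.1 MJ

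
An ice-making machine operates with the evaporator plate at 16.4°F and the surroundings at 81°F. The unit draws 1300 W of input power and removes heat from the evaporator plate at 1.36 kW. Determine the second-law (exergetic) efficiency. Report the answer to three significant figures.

0.142

Converting, Q̇_C = 1.360 kW = 1360 W, so COP_actual = Q̇_C/Ẇ = 1360/1300 = 1.046.
In absolute terms T_C = 264.48 K and T_H = 300.37 K, so ΔT = 35.89 K.
COP_Carnot = T_C/ΔT = 264.48/35.89 = 7.370.
η_II = COP_actual/COP_Carnot = 1.046/7.370 = 0.1420.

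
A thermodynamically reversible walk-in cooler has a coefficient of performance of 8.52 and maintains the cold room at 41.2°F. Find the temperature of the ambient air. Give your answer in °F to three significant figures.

COP_R = T_C/(T_H − T_C) gives T_H − T_C = T_C/COP.
With T_C = 278.26 K, T_H = 278.26 × (1 + 1/8.52) = 310.92 K.
Converting, 310.92 K = 99.99°F.

100 °F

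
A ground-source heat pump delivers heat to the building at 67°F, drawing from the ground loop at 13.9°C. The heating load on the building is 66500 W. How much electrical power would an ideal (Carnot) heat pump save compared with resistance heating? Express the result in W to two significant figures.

In absolute terms T_C = 287.05 K and T_H = 292.59 K, so ΔT = 5.544 K.
COP_Carnot = T_H/ΔT = 292.59/5.544 = 52.77.
Resistance heating needs Ẇ_res = Q̇_H = 66500 W; the reversible heat pump needs only Ẇ_hp = Q̇_H/COP = 1260 W.
Saving = 66500 − 1260 = 65240 W.

65000 W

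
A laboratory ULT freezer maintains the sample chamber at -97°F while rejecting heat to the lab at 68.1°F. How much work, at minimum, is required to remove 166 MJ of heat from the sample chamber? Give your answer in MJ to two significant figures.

76 MJ

In absolute terms T_C = 201.48 K and T_H = 293.21 K, so ΔT = 91.72 K.
The reversible limit is COP_R = T_C/ΔT = 2.197, so W_min = Q_C/COP = Q_C·ΔT/T_C.
W_min = 166.0 × 91.72/201.48 = 75.57 MJ.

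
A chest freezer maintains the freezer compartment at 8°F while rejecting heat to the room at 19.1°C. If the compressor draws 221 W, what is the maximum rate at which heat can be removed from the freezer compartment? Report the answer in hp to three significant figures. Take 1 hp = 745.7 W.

2.37 hp

In absolute terms T_C = 259.82 K and T_H = 292.25 K, so ΔT = 32.43 K.
COP_Carnot = T_C/ΔT = 259.82/32.43 = 8.011.
Q̇_max = COP_Carnot × Ẇ = 8.011 × 221.0 W = 1770 W = 2.374 hp.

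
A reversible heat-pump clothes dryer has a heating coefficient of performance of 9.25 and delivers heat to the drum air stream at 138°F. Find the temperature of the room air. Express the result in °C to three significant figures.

23.0 °C

COP_HP = T_H/(T_H − T_C) gives T_H − T_C = T_H/COP.
With T_H = 332.04 K, T_C = 332.04 × (1 − 1/9.25) = 296.14 K.
Converting, 296.14 K = 22.99°C.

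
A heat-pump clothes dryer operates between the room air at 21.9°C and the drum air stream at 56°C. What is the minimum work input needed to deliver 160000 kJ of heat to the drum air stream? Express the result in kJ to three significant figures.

In absolute terms T_C = 295.05 K and T_H = 329.15 K, so ΔT = 34.10 K.
The reversible limit is COP_HP = T_H/ΔT = 9.652, so W_min = Q_H/COP = Q_H·ΔT/T_H.
W_min = 160000 × 34.10/329.15 = 16580 kJ.

16600 kJ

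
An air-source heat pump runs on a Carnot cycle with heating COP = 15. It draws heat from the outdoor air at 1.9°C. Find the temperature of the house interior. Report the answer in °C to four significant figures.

COP_HP = T_H/(T_H − T_C) rearranges to T_H = COP·T_C/(COP − 1).
With T_C = 275.05 K, T_H = 15 × 275.05/14.00 = 294.70 K.
Converting, 294.70 K = 21.55°C.

21.55 °C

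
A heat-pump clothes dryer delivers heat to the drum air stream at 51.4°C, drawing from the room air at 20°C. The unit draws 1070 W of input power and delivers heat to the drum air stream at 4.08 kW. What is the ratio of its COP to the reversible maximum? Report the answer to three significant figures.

Converting, Q̇_H = 4.080 kW = 4080 W, so COP_actual = Q̇_H/Ẇ = 4080/1070 = 3.813.
In absolute terms T_C = 293.15 K and T_H = 324.55 K, so ΔT = 31.40 K.
COP_Carnot = T_H/ΔT = 324.55/31.40 = 10.34.
η_II = COP_actual/COP_Carnot = 3.813/10.34 = 0.3689.

0.369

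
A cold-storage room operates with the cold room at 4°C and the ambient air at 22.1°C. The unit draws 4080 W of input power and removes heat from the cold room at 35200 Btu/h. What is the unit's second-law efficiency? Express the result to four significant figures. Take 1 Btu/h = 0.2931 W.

Converting, Q̇_C = 35200 Btu/h = 10320 W, so COP_actual = Q̇_C/Ẇ = 10320/4080 = 2.529.
In absolute terms T_C = 277.15 K and T_H = 295.25 K, so ΔT = 18.10 K.
COP_Carnot = T_C/ΔT = 277.15/18.10 = 15.31.
η_II = COP_actual/COP_Carnot = 2.529/15.31 = 0.1651.

0.1651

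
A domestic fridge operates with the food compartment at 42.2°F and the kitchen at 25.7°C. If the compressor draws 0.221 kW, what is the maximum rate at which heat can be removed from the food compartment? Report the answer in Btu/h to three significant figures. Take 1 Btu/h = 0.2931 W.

10500 Btu/h

In absolute terms T_C = 278.82 K and T_H = 298.85 K, so ΔT = 20.03 K.
COP_Carnot = T_C/ΔT = 278.82/20.03 = 13.92.
Q̇_max = COP_Carnot × Ẇ = 13.92 × 0.2210 kW = 3.076 kW = 10490 Btu/h.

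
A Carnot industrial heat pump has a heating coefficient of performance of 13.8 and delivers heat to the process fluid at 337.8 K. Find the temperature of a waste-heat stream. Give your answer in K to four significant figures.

313.3 K

COP_HP = T_H/(T_H − T_C) gives T_H − T_C = T_H/COP.
With T_H = 337.80 K, T_C = 337.80 × (1 − 1/13.8) = 313.32 K.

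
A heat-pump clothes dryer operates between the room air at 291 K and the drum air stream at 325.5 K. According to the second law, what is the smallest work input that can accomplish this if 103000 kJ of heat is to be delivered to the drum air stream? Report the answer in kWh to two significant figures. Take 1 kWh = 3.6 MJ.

The reservoir spacing is ΔT = 325.5 − 291 = 34.50 K.
The reversible limit is COP_HP = T_H/ΔT = 9.435, so W_min = Q_H/COP = Q_H·ΔT/T_H.
W_min = 103000 × 34.50/325.50 = 10920 kJ = 3.033 kWh.

3.0 kWh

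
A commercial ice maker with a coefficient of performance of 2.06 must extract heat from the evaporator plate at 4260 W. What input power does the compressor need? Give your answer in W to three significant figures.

2070 W

Ẇ = Q̇_C/COP = 4260/2.06 = 2068 W.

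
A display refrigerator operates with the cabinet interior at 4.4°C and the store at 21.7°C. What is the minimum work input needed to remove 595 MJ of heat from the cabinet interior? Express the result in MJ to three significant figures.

37.1 MJ

In absolute terms T_C = 277.55 K and T_H = 294.85 K, so ΔT = 17.30 K.
The reversible limit is COP_R = T_C/ΔT = 16.04, so W_min = Q_C/COP = Q_C·ΔT/T_C.
W_min = 595.0 × 17.30/277.55 = 37.09 MJ.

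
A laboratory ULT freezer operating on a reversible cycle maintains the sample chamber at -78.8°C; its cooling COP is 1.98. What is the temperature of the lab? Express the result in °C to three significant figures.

COP_R = T_C/(T_H − T_C) gives T_H − T_C = T_C/COP.
With T_C = 194.35 K, T_H = 194.35 × (1 + 1/1.98) = 292.51 K.
Converting, 292.51 K = 19.36°C.

19.4 °C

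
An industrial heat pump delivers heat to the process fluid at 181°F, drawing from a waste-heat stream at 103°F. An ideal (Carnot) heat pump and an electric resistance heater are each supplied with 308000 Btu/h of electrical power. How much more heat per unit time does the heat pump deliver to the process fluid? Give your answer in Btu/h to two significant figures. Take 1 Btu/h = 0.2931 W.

2200000 Btu/h

In absolute terms T_C = 312.59 K and T_H = 355.93 K, so ΔT = 43.33 K.
COP_Carnot = T_H/ΔT = 355.93/43.33 = 8.214.
The heat pump delivers Q̇_H = COP × Ẇ = 2530000 Btu/h; the resistance heater delivers Ẇ = 308000 Btu/h.
Extra = (COP − 1)·Ẇ = 2222000 Btu/h.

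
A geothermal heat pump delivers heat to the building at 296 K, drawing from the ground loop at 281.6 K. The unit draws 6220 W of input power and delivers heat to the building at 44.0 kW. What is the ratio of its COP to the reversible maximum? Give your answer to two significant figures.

0.34

Converting, Q̇_H = 44.00 kW = 44000 W, so COP_actual = Q̇_H/Ẇ = 44000/6220 = 7.074.
The reservoir spacing is ΔT = 296 − 281.6 = 14.40 K.
COP_Carnot = T_H/ΔT = 296.00/14.40 = 20.56.
η_II = COP_actual/COP_Carnot = 7.074/20.56 = 0.3441.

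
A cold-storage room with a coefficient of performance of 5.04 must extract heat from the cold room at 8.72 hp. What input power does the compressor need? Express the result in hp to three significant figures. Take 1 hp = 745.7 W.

Ẇ = Q̇_C/COP = 8.720/5.04 = 1.730 hp.

1.73 hp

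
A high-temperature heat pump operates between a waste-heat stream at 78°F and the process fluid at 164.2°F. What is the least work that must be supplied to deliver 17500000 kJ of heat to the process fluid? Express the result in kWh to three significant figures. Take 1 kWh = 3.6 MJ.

672 kWh

In absolute terms T_C = 298.71 K and T_H = 346.59 K, so ΔT = 47.89 K.
The reversible limit is COP_HP = T_H/ΔT = 7.237, so W_min = Q_H/COP = Q_H·ΔT/T_H.
W_min = 17500000 × 47.89/346.59 = 2418000 kJ = 671.7 kWh.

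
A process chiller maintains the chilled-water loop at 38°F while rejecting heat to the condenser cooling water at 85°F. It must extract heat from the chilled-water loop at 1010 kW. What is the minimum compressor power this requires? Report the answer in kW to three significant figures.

In absolute terms T_C = 276.48 K and T_H = 302.59 K, so ΔT = 26.11 K.
COP_Carnot = T_C/ΔT = 276.48/26.11 = 10.59.
Ẇ_min = Q̇/COP_Carnot = 1010/10.59 = 95.38 kW.

95.4 kW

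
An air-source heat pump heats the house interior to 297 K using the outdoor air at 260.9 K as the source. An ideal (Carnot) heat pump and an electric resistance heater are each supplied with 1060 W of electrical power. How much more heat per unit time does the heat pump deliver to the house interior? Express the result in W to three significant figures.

7660 W

The reservoir spacing is ΔT = 297 − 260.9 = 36.10 K.
COP_Carnot = T_H/ΔT = 297.00/36.10 = 8.227.
The heat pump delivers Q̇_H = COP × Ẇ = 8721 W; the resistance heater delivers Ẇ = 1060 W.
Extra = (COP − 1)·Ẇ = 7661 W.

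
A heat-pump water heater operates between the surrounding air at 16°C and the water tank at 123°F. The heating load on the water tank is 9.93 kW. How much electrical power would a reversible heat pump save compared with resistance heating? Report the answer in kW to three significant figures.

8.87 kW

In absolute terms T_C = 289.15 K and T_H = 323.71 K, so ΔT = 34.56 K.
COP_Carnot = T_H/ΔT = 323.71/34.56 = 9.368.
Resistance heating needs Ẇ_res = Q̇_H = 9.930 kW; the reversible heat pump needs only Ẇ_hp = Q̇_H/COP = 1.060 kW.
Saving = 9.930 − 1.060 = 8.870 kW.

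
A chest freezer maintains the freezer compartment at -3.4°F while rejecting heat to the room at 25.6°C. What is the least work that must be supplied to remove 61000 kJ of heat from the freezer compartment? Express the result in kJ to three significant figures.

In absolute terms T_C = 253.48 K and T_H = 298.75 K, so ΔT = 45.27 K.
The reversible limit is COP_R = T_C/ΔT = 5.600, so W_min = Q_C/COP = Q_C·ΔT/T_C.
W_min = 61000 × 45.27/253.48 = 10890 kJ.

10900 kJ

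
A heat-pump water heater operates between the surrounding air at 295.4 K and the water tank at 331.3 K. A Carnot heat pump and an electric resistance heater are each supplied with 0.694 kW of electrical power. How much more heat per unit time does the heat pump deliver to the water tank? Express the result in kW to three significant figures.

5.71 kW

The reservoir spacing is ΔT = 331.3 − 295.4 = 35.90 K.
COP_Carnot = T_H/ΔT = 331.30/35.90 = 9.228.
The heat pump delivers Q̇_H = COP × Ẇ = 6.405 kW; the resistance heater delivers Ẇ = 0.6940 kW.
Extra = (COP − 1)·Ẇ = 5.711 kW.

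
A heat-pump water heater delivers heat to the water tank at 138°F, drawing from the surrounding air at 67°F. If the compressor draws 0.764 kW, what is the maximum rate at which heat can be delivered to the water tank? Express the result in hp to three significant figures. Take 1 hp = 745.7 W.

8.62 hp

In absolute terms T_C = 292.59 K and T_H = 332.04 K, so ΔT = 39.44 K.
COP_Carnot = T_H/ΔT = 332.04/39.44 = 8.418.
Q̇_max = COP_Carnot × Ẇ = 8.418 × 0.7640 kW = 6.431 kW = 8.624 hp.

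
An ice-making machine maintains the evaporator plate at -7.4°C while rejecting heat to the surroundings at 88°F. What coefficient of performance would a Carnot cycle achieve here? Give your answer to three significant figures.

6.90

In absolute terms T_C = 265.75 K and T_H = 304.26 K, so ΔT = 38.51 K.
For a reversible cycle, COP_Carnot = T_C/ΔT = 265.75/38.51 = 6.901.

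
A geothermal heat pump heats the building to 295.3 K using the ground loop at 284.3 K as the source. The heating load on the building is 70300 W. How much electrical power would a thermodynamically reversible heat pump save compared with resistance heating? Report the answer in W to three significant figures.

The reservoir spacing is ΔT = 295.3 − 284.3 = 11.00 K.
COP_Carnot = T_H/ΔT = 295.30/11.00 = 26.85.
Resistance heating needs Ẇ_res = Q̇_H = 70300 W; the reversible heat pump needs only Ẇ_hp = Q̇_H/COP = 2619 W.
Saving = 70300 − 2619 = 67680 W.

67700 W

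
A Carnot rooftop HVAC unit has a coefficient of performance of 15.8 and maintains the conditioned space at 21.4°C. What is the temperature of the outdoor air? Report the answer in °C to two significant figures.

40 °C

COP_R = T_C/(T_H − T_C) gives T_H − T_C = T_C/COP.
With T_C = 294.55 K, T_H = 294.55 × (1 + 1/15.8) = 313.19 K.
Converting, 313.19 K = 40.04°C.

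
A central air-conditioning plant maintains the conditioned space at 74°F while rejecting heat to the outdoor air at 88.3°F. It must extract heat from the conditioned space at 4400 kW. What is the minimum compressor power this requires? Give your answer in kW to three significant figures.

In absolute terms T_C = 296.48 K and T_H = 304.43 K, so ΔT = 7.944 K.
COP_Carnot = T_C/ΔT = 296.48/7.944 = 37.32.
Ẇ_min = Q̇/COP_Carnot = 4400/37.32 = 117.9 kW.

118 kW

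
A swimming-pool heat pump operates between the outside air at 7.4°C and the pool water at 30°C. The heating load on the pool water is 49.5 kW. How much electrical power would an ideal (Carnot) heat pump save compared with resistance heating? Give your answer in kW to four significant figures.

45.81 kW

In absolute terms T_C = 280.55 K and T_H = 303.15 K, so ΔT = 22.60 K.
COP_Carnot = T_H/ΔT = 303.15/22.60 = 13.41.
Resistance heating needs Ẇ_res = Q̇_H = 49.50 kW; the reversible heat pump needs only Ẇ_hp = Q̇_H/COP = 3.690 kW.
Saving = 49.50 − 3.690 = 45.81 kW.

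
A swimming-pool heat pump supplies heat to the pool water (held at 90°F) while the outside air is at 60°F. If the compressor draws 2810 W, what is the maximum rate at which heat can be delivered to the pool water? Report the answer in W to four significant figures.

In absolute terms T_C = 288.71 K and T_H = 305.37 K, so ΔT = 16.67 K.
COP_Carnot = T_H/ΔT = 305.37/16.67 = 18.32.
Q̇_max = COP_Carnot × Ẇ = 18.32 × 2810 W = 51490 W.

51490 W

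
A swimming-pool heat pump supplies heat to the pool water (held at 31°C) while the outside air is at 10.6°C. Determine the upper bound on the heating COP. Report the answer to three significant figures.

14.9

In absolute terms T_C = 283.75 K and T_H = 304.15 K, so ΔT = 20.40 K.
For a reversible cycle, COP_Carnot = T_H/ΔT = 304.15/20.40 = 14.91.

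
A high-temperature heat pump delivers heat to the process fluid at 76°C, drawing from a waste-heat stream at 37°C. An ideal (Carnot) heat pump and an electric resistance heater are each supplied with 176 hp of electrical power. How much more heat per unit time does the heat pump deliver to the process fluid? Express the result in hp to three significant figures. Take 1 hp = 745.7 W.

1400 hp

In absolute terms T_C = 310.15 K and T_H = 349.15 K, so ΔT = 39.00 K.
COP_Carnot = T_H/ΔT = 349.15/39.00 = 8.953.
The heat pump delivers Q̇_H = COP × Ẇ = 1576 hp; the resistance heater delivers Ẇ = 176.0 hp.
Extra = (COP − 1)·Ẇ = 1400 hp.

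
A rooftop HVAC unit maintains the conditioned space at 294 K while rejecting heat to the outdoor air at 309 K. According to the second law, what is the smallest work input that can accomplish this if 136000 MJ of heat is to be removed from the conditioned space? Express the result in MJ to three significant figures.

The reservoir spacing is ΔT = 309 − 294 = 15.00 K.
The reversible limit is COP_R = T_C/ΔT = 19.60, so W_min = Q_C/COP = Q_C·ΔT/T_C.
W_min = 136000 × 15.00/294.00 = 6939 MJ.

6940 MJ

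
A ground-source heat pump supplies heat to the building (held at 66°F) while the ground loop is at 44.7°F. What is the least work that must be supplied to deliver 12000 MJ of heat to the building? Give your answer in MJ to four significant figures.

486.2 MJ

In absolute terms T_C = 280.21 K and T_H = 292.04 K, so ΔT = 11.83 K.
The reversible limit is COP_HP = T_H/ΔT = 24.68, so W_min = Q_H/COP = Q_H·ΔT/T_H.
W_min = 12000 × 11.83/292.04 = 486.2 MJ.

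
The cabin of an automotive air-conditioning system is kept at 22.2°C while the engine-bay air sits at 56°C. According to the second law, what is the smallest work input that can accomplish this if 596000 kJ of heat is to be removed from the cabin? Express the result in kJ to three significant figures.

In absolute terms T_C = 295.35 K and T_H = 329.15 K, so ΔT = 33.80 K.
The reversible limit is COP_R = T_C/ΔT = 8.738, so W_min = Q_C/COP = Q_C·ΔT/T_C.
W_min = 596000 × 33.80/295.35 = 68210 kJ.

68200 kJ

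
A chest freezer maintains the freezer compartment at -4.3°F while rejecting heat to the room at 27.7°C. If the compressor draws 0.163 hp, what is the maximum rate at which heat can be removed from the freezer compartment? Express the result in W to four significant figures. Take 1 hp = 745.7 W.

In absolute terms T_C = 252.98 K and T_H = 300.85 K, so ΔT = 47.87 K.
COP_Carnot = T_C/ΔT = 252.98/47.87 = 5.285.
Q̇_max = COP_Carnot × Ẇ = 5.285 × 0.1630 hp = 0.8615 hp = 642.4 W.

642.4 W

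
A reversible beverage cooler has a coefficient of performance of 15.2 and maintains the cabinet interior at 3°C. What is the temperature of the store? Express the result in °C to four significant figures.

21.17 °C

COP_R = T_C/(T_H − T_C) gives T_H − T_C = T_C/COP.
With T_C = 276.15 K, T_H = 276.15 × (1 + 1/15.2) = 294.32 K.
Converting, 294.32 K = 21.17°C.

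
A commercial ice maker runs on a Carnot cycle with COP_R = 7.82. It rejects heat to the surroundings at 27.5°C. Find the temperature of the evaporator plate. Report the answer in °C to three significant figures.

For a Carnot refrigerator COP_R = T_C/(T_H − T_C), so T_C = COP·T_H/(1 + COP).
With T_H = 300.65 K, T_C = 7.82 × 300.65/8.820 = 266.56 K.
Converting, 266.56 K = -6.59°C.

-6.59 °C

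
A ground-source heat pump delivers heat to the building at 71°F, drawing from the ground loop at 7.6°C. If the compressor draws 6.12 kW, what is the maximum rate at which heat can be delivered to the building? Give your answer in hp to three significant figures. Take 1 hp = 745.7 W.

In absolute terms T_C = 280.75 K and T_H = 294.82 K, so ΔT = 14.07 K.
COP_Carnot = T_H/ΔT = 294.82/14.07 = 20.96.
Q̇_max = COP_Carnot × Ẇ = 20.96 × 6.120 kW = 128.3 kW = 172.0 hp.

172 hp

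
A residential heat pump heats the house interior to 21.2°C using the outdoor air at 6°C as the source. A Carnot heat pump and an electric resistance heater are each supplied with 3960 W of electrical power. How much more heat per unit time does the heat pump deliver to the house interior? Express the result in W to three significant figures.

In absolute terms T_C = 279.15 K and T_H = 294.35 K, so ΔT = 15.20 K.
COP_Carnot = T_H/ΔT = 294.35/15.20 = 19.37.
The heat pump delivers Q̇_H = COP × Ẇ = 76690 W; the resistance heater delivers Ẇ = 3960 W.
Extra = (COP − 1)·Ẇ = 72730 W.

72700 W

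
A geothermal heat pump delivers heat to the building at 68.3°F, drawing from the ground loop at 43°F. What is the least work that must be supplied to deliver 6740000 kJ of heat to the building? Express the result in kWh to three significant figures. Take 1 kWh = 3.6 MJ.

In absolute terms T_C = 279.26 K and T_H = 293.32 K, so ΔT = 14.06 K.
The reversible limit is COP_HP = T_H/ΔT = 20.87, so W_min = Q_H/COP = Q_H·ΔT/T_H.
W_min = 6740000 × 14.06/293.32 = 323000 kJ = 89.72 kWh.

89.7 kWh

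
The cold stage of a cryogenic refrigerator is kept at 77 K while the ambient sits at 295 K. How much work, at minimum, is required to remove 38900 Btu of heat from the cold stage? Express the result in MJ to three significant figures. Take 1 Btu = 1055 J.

116 MJ

The reservoir spacing is ΔT = 295 − 77 = 218.0 K.
The reversible limit is COP_R = T_C/ΔT = 0.3532, so W_min = Q_C/COP = Q_C·ΔT/T_C.
W_min = 38900 × 218.0/77.00 = 110100 Btu = 116.2 MJ.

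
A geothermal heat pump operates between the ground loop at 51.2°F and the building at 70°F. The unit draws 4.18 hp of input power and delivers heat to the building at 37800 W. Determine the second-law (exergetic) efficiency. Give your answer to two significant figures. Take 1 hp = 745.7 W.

Converting, Q̇_H = 37800 W = 50.69 hp, so COP_actual = Q̇_H/Ẇ = 50.69/4.180 = 12.13.
In absolute terms T_C = 283.82 K and T_H = 294.26 K, so ΔT = 10.44 K.
COP_Carnot = T_H/ΔT = 294.26/10.44 = 28.17.
η_II = COP_actual/COP_Carnot = 12.13/28.17 = 0.4304.

0.43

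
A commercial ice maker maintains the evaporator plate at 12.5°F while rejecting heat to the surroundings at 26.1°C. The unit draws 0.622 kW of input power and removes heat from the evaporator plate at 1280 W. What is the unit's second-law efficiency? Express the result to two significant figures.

0.29

Converting, Q̇_C = 1280 W = 1.280 kW, so COP_actual = Q̇_C/Ẇ = 1.280/0.6220 = 2.058.
In absolute terms T_C = 262.32 K and T_H = 299.25 K, so ΔT = 36.93 K.
COP_Carnot = T_C/ΔT = 262.32/36.93 = 7.102.
η_II = COP_actual/COP_Carnot = 2.058/7.102 = 0.2897.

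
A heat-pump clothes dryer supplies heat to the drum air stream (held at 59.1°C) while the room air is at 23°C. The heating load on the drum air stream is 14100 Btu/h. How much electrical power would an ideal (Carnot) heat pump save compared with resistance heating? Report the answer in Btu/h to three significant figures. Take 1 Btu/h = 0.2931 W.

12600 Btu/h

In absolute terms T_C = 296.15 K and T_H = 332.25 K, so ΔT = 36.10 K.
COP_Carnot = T_H/ΔT = 332.25/36.10 = 9.204.
Resistance heating needs Ẇ_res = Q̇_H = 14100 Btu/h; the reversible heat pump needs only Ẇ_hp = Q̇_H/COP = 1532 Btu/h.
Saving = 14100 − 1532 = 12570 Btu/h.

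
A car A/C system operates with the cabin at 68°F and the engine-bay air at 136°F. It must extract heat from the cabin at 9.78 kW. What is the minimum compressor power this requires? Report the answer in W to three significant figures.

1260 W

In absolute terms T_C = 293.15 K and T_H = 330.93 K, so ΔT = 37.78 K.
COP_Carnot = T_C/ΔT = 293.15/37.78 = 7.760.
Ẇ_min = Q̇/COP_Carnot = 9.780/7.760 = 1.260 kW = 1260 W.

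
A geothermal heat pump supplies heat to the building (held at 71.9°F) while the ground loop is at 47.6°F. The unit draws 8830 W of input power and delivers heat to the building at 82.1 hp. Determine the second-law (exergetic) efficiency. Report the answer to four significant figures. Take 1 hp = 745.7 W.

0.3170

Converting, Q̇_H = 82.10 hp = 61220 W, so COP_actual = Q̇_H/Ẇ = 61220/8830 = 6.933.
In absolute terms T_C = 281.82 K and T_H = 295.32 K, so ΔT = 13.50 K.
COP_Carnot = T_H/ΔT = 295.32/13.50 = 21.88.
η_II = COP_actual/COP_Carnot = 6.933/21.88 = 0.3170.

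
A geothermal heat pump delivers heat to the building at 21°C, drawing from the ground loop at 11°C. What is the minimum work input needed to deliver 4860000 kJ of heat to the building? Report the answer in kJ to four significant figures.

In absolute terms T_C = 284.15 K and T_H = 294.15 K, so ΔT = 10.00 K.
The reversible limit is COP_HP = T_H/ΔT = 29.42, so W_min = Q_H/COP = Q_H·ΔT/T_H.
W_min = 4860000 × 10.00/294.15 = 165200 kJ.

165200 kJ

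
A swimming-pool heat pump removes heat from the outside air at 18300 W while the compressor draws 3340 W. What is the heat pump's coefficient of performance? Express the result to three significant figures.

The first law gives Q̇_H = Q̇_C + Ẇ, so the three rates are Q̇_C = 18300, Q̇_H = 21640, Ẇ = 3340 W.
COP_HP = Q̇_H/Ẇ = 21640/3340 = 6.479.

6.48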